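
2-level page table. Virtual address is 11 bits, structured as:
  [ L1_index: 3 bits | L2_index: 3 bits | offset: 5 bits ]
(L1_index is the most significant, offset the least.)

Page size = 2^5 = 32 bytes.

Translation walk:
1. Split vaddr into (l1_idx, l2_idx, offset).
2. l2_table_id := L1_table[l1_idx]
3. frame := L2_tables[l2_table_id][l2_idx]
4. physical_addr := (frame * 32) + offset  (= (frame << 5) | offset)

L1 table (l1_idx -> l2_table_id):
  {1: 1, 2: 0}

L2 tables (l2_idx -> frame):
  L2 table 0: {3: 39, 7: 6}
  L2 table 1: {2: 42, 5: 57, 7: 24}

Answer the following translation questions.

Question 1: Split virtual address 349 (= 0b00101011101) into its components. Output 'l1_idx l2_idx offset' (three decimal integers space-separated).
vaddr = 349 = 0b00101011101
  top 3 bits -> l1_idx = 1
  next 3 bits -> l2_idx = 2
  bottom 5 bits -> offset = 29

Answer: 1 2 29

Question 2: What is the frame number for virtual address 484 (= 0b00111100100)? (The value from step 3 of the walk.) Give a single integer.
Answer: 24

Derivation:
vaddr = 484: l1_idx=1, l2_idx=7
L1[1] = 1; L2[1][7] = 24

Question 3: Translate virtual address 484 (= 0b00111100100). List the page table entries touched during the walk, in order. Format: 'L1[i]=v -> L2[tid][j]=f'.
Answer: L1[1]=1 -> L2[1][7]=24

Derivation:
vaddr = 484 = 0b00111100100
Split: l1_idx=1, l2_idx=7, offset=4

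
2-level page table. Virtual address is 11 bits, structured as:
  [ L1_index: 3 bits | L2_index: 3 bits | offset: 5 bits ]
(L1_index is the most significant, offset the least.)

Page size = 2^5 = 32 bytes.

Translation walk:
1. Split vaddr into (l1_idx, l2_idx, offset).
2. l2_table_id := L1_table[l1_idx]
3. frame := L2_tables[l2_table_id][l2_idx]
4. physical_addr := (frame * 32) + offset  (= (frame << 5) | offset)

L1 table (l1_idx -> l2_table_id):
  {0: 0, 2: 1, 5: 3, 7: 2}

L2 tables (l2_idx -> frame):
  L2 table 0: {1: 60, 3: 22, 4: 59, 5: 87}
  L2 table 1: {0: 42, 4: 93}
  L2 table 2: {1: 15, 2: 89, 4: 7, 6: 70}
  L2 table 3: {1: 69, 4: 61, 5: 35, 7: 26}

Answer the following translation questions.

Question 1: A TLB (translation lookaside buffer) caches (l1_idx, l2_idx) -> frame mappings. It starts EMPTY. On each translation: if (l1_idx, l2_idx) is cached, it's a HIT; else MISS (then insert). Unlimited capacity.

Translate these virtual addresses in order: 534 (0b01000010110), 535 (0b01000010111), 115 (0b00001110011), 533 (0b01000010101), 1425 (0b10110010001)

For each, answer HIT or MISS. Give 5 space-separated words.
vaddr=534: (2,0) not in TLB -> MISS, insert
vaddr=535: (2,0) in TLB -> HIT
vaddr=115: (0,3) not in TLB -> MISS, insert
vaddr=533: (2,0) in TLB -> HIT
vaddr=1425: (5,4) not in TLB -> MISS, insert

Answer: MISS HIT MISS HIT MISS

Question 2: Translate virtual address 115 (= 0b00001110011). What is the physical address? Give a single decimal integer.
Answer: 723

Derivation:
vaddr = 115 = 0b00001110011
Split: l1_idx=0, l2_idx=3, offset=19
L1[0] = 0
L2[0][3] = 22
paddr = 22 * 32 + 19 = 723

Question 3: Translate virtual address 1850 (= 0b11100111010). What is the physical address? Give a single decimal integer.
Answer: 506

Derivation:
vaddr = 1850 = 0b11100111010
Split: l1_idx=7, l2_idx=1, offset=26
L1[7] = 2
L2[2][1] = 15
paddr = 15 * 32 + 26 = 506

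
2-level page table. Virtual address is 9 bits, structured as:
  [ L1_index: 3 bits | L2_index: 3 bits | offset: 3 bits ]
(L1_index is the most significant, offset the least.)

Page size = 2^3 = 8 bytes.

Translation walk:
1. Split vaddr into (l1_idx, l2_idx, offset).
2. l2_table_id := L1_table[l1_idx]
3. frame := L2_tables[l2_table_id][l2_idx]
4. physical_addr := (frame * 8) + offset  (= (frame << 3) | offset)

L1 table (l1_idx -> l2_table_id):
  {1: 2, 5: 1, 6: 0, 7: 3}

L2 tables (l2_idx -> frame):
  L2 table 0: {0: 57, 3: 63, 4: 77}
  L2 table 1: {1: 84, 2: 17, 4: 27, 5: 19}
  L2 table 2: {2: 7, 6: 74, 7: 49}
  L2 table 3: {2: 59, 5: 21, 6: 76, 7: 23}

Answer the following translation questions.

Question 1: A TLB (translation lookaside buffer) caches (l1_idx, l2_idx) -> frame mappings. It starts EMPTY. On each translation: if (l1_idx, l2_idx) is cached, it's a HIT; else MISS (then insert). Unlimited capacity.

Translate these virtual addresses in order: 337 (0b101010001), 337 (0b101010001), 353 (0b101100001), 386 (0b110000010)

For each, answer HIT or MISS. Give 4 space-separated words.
vaddr=337: (5,2) not in TLB -> MISS, insert
vaddr=337: (5,2) in TLB -> HIT
vaddr=353: (5,4) not in TLB -> MISS, insert
vaddr=386: (6,0) not in TLB -> MISS, insert

Answer: MISS HIT MISS MISS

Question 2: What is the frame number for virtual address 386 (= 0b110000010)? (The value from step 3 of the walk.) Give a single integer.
vaddr = 386: l1_idx=6, l2_idx=0
L1[6] = 0; L2[0][0] = 57

Answer: 57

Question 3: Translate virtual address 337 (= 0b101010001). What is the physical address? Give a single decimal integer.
Answer: 137

Derivation:
vaddr = 337 = 0b101010001
Split: l1_idx=5, l2_idx=2, offset=1
L1[5] = 1
L2[1][2] = 17
paddr = 17 * 8 + 1 = 137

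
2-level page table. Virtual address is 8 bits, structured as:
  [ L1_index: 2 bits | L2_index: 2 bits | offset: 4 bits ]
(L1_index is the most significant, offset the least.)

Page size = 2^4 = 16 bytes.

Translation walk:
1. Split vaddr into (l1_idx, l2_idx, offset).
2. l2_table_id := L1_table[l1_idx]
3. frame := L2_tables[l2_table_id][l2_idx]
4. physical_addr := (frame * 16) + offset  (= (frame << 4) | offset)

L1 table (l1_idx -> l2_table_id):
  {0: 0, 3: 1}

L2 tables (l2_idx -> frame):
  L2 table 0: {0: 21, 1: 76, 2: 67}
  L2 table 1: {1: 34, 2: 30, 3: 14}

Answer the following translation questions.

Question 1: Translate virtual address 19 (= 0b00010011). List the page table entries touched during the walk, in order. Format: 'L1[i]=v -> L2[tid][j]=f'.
vaddr = 19 = 0b00010011
Split: l1_idx=0, l2_idx=1, offset=3

Answer: L1[0]=0 -> L2[0][1]=76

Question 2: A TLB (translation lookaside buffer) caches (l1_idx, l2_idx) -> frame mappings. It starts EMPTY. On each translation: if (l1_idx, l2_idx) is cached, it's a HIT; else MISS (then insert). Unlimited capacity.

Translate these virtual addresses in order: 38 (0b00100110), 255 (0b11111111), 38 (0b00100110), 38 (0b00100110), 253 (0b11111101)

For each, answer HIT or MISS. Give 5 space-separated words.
vaddr=38: (0,2) not in TLB -> MISS, insert
vaddr=255: (3,3) not in TLB -> MISS, insert
vaddr=38: (0,2) in TLB -> HIT
vaddr=38: (0,2) in TLB -> HIT
vaddr=253: (3,3) in TLB -> HIT

Answer: MISS MISS HIT HIT HIT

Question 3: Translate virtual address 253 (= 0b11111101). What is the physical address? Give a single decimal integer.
vaddr = 253 = 0b11111101
Split: l1_idx=3, l2_idx=3, offset=13
L1[3] = 1
L2[1][3] = 14
paddr = 14 * 16 + 13 = 237

Answer: 237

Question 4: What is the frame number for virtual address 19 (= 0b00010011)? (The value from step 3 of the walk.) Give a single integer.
vaddr = 19: l1_idx=0, l2_idx=1
L1[0] = 0; L2[0][1] = 76

Answer: 76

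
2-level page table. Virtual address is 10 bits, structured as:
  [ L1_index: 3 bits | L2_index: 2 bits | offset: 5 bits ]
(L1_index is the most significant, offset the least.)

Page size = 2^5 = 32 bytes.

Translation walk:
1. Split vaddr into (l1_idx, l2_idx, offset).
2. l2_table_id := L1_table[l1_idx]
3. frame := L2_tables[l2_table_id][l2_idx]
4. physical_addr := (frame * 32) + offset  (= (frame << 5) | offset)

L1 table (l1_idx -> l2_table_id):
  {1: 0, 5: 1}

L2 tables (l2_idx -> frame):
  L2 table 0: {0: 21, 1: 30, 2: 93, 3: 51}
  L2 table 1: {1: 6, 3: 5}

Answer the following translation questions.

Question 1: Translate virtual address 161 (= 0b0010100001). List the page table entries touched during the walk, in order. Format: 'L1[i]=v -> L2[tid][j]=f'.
Answer: L1[1]=0 -> L2[0][1]=30

Derivation:
vaddr = 161 = 0b0010100001
Split: l1_idx=1, l2_idx=1, offset=1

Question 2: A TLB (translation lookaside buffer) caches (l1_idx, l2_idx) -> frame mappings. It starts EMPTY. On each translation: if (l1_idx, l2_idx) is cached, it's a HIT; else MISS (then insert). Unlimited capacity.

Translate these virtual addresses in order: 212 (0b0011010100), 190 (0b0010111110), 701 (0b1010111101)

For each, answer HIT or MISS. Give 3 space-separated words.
Answer: MISS MISS MISS

Derivation:
vaddr=212: (1,2) not in TLB -> MISS, insert
vaddr=190: (1,1) not in TLB -> MISS, insert
vaddr=701: (5,1) not in TLB -> MISS, insert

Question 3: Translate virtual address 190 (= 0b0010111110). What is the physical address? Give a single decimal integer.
Answer: 990

Derivation:
vaddr = 190 = 0b0010111110
Split: l1_idx=1, l2_idx=1, offset=30
L1[1] = 0
L2[0][1] = 30
paddr = 30 * 32 + 30 = 990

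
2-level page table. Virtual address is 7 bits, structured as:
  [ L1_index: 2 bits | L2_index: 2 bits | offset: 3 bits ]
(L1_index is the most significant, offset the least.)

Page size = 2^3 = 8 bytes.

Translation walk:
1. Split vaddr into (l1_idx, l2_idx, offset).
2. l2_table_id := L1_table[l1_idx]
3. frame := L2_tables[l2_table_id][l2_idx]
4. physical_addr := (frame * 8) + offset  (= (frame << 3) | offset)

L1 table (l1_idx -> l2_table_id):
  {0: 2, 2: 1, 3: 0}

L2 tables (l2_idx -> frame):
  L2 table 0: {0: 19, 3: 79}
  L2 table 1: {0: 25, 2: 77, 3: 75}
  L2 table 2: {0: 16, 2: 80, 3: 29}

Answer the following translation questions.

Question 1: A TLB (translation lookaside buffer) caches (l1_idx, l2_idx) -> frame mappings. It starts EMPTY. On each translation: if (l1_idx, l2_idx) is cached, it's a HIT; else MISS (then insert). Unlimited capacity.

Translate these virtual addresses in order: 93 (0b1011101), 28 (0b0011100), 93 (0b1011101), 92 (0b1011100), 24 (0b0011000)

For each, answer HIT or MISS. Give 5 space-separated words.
Answer: MISS MISS HIT HIT HIT

Derivation:
vaddr=93: (2,3) not in TLB -> MISS, insert
vaddr=28: (0,3) not in TLB -> MISS, insert
vaddr=93: (2,3) in TLB -> HIT
vaddr=92: (2,3) in TLB -> HIT
vaddr=24: (0,3) in TLB -> HIT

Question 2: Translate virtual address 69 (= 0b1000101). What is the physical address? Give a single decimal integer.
vaddr = 69 = 0b1000101
Split: l1_idx=2, l2_idx=0, offset=5
L1[2] = 1
L2[1][0] = 25
paddr = 25 * 8 + 5 = 205

Answer: 205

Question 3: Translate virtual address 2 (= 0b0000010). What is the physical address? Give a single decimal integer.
vaddr = 2 = 0b0000010
Split: l1_idx=0, l2_idx=0, offset=2
L1[0] = 2
L2[2][0] = 16
paddr = 16 * 8 + 2 = 130

Answer: 130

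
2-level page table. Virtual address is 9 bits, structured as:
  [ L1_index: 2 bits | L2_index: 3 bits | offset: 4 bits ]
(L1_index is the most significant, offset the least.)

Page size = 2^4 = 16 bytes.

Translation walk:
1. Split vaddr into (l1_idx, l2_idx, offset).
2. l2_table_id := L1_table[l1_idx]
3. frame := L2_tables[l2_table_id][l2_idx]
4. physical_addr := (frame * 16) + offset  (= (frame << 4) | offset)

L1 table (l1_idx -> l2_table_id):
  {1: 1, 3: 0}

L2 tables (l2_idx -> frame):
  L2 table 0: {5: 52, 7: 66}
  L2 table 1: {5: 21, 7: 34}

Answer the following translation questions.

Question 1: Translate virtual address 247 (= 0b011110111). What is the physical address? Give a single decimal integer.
vaddr = 247 = 0b011110111
Split: l1_idx=1, l2_idx=7, offset=7
L1[1] = 1
L2[1][7] = 34
paddr = 34 * 16 + 7 = 551

Answer: 551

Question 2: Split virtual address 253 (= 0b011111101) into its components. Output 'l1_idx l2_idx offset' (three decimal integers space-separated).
vaddr = 253 = 0b011111101
  top 2 bits -> l1_idx = 1
  next 3 bits -> l2_idx = 7
  bottom 4 bits -> offset = 13

Answer: 1 7 13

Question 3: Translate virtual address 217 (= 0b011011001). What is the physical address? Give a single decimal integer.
vaddr = 217 = 0b011011001
Split: l1_idx=1, l2_idx=5, offset=9
L1[1] = 1
L2[1][5] = 21
paddr = 21 * 16 + 9 = 345

Answer: 345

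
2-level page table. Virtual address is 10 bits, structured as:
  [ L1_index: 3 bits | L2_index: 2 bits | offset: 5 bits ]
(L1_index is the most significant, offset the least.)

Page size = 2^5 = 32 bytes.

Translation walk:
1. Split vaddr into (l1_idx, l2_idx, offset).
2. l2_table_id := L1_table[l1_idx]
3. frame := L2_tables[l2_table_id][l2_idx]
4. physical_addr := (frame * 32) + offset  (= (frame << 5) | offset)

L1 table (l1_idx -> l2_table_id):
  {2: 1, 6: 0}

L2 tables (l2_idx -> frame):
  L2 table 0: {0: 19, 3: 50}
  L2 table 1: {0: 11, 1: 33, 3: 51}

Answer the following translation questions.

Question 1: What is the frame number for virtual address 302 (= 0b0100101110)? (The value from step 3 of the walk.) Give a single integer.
vaddr = 302: l1_idx=2, l2_idx=1
L1[2] = 1; L2[1][1] = 33

Answer: 33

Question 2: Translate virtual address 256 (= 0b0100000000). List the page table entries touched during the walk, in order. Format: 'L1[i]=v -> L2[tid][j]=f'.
vaddr = 256 = 0b0100000000
Split: l1_idx=2, l2_idx=0, offset=0

Answer: L1[2]=1 -> L2[1][0]=11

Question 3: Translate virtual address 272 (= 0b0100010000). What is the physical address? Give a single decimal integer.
vaddr = 272 = 0b0100010000
Split: l1_idx=2, l2_idx=0, offset=16
L1[2] = 1
L2[1][0] = 11
paddr = 11 * 32 + 16 = 368

Answer: 368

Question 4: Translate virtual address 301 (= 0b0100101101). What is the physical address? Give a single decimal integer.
Answer: 1069

Derivation:
vaddr = 301 = 0b0100101101
Split: l1_idx=2, l2_idx=1, offset=13
L1[2] = 1
L2[1][1] = 33
paddr = 33 * 32 + 13 = 1069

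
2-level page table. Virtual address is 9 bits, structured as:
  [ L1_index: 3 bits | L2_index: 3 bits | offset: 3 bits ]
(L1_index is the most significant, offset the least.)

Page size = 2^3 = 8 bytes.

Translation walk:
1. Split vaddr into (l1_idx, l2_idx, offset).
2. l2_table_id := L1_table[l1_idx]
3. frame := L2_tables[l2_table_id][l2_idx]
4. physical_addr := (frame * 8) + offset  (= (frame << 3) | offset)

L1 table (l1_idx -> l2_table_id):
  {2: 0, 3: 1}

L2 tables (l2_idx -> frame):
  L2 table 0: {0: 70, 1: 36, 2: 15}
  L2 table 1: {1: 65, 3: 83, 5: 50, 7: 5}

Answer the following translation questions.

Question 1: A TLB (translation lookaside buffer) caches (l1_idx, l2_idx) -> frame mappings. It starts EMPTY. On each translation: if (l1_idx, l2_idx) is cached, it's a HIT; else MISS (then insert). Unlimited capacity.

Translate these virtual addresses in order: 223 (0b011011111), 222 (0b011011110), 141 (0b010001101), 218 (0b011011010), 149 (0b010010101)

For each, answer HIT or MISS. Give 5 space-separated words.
vaddr=223: (3,3) not in TLB -> MISS, insert
vaddr=222: (3,3) in TLB -> HIT
vaddr=141: (2,1) not in TLB -> MISS, insert
vaddr=218: (3,3) in TLB -> HIT
vaddr=149: (2,2) not in TLB -> MISS, insert

Answer: MISS HIT MISS HIT MISS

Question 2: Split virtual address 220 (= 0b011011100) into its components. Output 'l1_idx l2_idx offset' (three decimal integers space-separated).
Answer: 3 3 4

Derivation:
vaddr = 220 = 0b011011100
  top 3 bits -> l1_idx = 3
  next 3 bits -> l2_idx = 3
  bottom 3 bits -> offset = 4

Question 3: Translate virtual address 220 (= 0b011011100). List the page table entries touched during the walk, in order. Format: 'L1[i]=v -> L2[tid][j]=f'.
Answer: L1[3]=1 -> L2[1][3]=83

Derivation:
vaddr = 220 = 0b011011100
Split: l1_idx=3, l2_idx=3, offset=4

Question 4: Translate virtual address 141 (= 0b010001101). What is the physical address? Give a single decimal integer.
vaddr = 141 = 0b010001101
Split: l1_idx=2, l2_idx=1, offset=5
L1[2] = 0
L2[0][1] = 36
paddr = 36 * 8 + 5 = 293

Answer: 293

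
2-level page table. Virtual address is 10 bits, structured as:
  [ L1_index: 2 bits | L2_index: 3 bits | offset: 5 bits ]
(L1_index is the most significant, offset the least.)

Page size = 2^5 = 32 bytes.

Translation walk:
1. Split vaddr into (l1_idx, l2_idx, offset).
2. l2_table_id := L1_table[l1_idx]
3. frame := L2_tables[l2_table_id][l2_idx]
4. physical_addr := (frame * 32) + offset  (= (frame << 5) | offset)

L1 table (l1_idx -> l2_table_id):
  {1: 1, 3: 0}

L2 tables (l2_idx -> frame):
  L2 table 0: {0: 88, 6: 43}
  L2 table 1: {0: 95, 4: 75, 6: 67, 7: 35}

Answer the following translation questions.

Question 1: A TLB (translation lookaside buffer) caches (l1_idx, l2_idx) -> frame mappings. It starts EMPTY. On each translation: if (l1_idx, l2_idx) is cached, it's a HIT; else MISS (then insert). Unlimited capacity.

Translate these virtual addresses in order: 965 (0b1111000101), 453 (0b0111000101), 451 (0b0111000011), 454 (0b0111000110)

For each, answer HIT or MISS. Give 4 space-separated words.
Answer: MISS MISS HIT HIT

Derivation:
vaddr=965: (3,6) not in TLB -> MISS, insert
vaddr=453: (1,6) not in TLB -> MISS, insert
vaddr=451: (1,6) in TLB -> HIT
vaddr=454: (1,6) in TLB -> HIT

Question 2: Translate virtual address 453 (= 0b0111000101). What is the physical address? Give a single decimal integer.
Answer: 2149

Derivation:
vaddr = 453 = 0b0111000101
Split: l1_idx=1, l2_idx=6, offset=5
L1[1] = 1
L2[1][6] = 67
paddr = 67 * 32 + 5 = 2149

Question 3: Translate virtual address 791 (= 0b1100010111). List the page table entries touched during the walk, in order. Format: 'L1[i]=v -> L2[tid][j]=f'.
Answer: L1[3]=0 -> L2[0][0]=88

Derivation:
vaddr = 791 = 0b1100010111
Split: l1_idx=3, l2_idx=0, offset=23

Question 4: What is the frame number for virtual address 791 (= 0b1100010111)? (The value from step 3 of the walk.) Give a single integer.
Answer: 88

Derivation:
vaddr = 791: l1_idx=3, l2_idx=0
L1[3] = 0; L2[0][0] = 88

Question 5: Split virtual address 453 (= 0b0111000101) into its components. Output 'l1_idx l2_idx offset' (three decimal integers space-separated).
vaddr = 453 = 0b0111000101
  top 2 bits -> l1_idx = 1
  next 3 bits -> l2_idx = 6
  bottom 5 bits -> offset = 5

Answer: 1 6 5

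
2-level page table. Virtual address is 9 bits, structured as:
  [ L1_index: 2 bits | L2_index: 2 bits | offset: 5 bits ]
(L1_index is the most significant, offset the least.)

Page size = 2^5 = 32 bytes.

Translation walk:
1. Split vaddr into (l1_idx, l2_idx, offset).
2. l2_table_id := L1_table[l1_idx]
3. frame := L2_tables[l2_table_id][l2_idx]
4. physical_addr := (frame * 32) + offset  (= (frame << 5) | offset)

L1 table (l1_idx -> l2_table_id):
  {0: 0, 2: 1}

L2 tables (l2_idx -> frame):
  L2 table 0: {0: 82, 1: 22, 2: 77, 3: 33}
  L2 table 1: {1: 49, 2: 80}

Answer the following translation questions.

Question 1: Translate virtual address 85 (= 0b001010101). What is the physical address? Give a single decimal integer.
vaddr = 85 = 0b001010101
Split: l1_idx=0, l2_idx=2, offset=21
L1[0] = 0
L2[0][2] = 77
paddr = 77 * 32 + 21 = 2485

Answer: 2485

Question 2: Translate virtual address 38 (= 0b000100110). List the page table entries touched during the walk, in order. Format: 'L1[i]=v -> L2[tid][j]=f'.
vaddr = 38 = 0b000100110
Split: l1_idx=0, l2_idx=1, offset=6

Answer: L1[0]=0 -> L2[0][1]=22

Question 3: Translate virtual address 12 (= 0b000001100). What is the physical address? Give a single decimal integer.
Answer: 2636

Derivation:
vaddr = 12 = 0b000001100
Split: l1_idx=0, l2_idx=0, offset=12
L1[0] = 0
L2[0][0] = 82
paddr = 82 * 32 + 12 = 2636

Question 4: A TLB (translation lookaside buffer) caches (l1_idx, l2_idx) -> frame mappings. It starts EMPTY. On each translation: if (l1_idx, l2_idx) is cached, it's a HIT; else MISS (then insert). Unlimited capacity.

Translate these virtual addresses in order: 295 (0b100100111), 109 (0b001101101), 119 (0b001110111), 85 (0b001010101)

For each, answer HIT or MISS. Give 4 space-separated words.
vaddr=295: (2,1) not in TLB -> MISS, insert
vaddr=109: (0,3) not in TLB -> MISS, insert
vaddr=119: (0,3) in TLB -> HIT
vaddr=85: (0,2) not in TLB -> MISS, insert

Answer: MISS MISS HIT MISS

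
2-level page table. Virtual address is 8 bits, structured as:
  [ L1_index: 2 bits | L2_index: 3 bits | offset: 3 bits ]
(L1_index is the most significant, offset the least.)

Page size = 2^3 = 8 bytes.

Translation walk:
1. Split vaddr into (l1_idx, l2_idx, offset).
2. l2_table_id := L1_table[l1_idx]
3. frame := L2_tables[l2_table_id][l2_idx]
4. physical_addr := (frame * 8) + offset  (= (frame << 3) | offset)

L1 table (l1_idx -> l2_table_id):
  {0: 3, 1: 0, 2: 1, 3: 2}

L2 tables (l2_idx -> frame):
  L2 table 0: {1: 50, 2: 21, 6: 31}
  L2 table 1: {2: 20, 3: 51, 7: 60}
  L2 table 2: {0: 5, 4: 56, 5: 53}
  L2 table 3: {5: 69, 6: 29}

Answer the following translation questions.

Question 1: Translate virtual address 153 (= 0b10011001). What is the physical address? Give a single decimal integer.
vaddr = 153 = 0b10011001
Split: l1_idx=2, l2_idx=3, offset=1
L1[2] = 1
L2[1][3] = 51
paddr = 51 * 8 + 1 = 409

Answer: 409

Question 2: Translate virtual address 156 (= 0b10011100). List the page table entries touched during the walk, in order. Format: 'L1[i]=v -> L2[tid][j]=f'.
vaddr = 156 = 0b10011100
Split: l1_idx=2, l2_idx=3, offset=4

Answer: L1[2]=1 -> L2[1][3]=51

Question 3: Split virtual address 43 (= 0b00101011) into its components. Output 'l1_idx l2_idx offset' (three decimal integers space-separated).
Answer: 0 5 3

Derivation:
vaddr = 43 = 0b00101011
  top 2 bits -> l1_idx = 0
  next 3 bits -> l2_idx = 5
  bottom 3 bits -> offset = 3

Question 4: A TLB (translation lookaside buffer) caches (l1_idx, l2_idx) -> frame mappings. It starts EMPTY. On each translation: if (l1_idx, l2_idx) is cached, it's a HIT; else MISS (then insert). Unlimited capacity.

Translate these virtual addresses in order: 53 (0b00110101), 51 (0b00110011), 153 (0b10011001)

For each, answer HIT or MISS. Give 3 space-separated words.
vaddr=53: (0,6) not in TLB -> MISS, insert
vaddr=51: (0,6) in TLB -> HIT
vaddr=153: (2,3) not in TLB -> MISS, insert

Answer: MISS HIT MISS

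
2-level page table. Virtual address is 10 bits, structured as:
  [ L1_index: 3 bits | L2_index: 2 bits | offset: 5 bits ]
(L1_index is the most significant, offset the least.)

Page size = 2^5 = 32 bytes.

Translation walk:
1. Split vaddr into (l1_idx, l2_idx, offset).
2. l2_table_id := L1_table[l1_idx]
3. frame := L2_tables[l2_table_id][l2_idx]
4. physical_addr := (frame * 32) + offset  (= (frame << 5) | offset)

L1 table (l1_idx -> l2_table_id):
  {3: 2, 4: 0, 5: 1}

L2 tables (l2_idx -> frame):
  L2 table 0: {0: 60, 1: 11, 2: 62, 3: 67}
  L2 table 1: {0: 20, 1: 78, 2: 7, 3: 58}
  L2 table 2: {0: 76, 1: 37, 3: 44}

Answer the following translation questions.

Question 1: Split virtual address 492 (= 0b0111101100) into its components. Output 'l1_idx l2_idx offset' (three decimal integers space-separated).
vaddr = 492 = 0b0111101100
  top 3 bits -> l1_idx = 3
  next 2 bits -> l2_idx = 3
  bottom 5 bits -> offset = 12

Answer: 3 3 12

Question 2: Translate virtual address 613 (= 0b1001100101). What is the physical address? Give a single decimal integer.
vaddr = 613 = 0b1001100101
Split: l1_idx=4, l2_idx=3, offset=5
L1[4] = 0
L2[0][3] = 67
paddr = 67 * 32 + 5 = 2149

Answer: 2149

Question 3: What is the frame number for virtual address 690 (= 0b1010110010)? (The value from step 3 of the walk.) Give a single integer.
Answer: 78

Derivation:
vaddr = 690: l1_idx=5, l2_idx=1
L1[5] = 1; L2[1][1] = 78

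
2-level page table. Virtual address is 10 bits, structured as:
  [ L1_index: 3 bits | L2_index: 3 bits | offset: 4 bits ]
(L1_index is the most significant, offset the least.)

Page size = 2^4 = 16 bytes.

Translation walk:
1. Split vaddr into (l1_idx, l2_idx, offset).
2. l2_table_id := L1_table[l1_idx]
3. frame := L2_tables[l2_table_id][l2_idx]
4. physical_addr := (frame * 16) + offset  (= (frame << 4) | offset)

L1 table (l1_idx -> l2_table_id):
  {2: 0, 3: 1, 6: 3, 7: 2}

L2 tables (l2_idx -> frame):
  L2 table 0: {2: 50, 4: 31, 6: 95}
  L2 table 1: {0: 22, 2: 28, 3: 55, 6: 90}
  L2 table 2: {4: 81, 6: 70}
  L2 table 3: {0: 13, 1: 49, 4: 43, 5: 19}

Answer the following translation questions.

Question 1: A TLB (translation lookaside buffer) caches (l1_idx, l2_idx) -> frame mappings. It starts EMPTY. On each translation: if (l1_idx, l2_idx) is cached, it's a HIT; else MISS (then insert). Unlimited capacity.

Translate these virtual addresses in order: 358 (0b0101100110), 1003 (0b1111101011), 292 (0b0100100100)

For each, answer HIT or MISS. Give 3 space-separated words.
Answer: MISS MISS MISS

Derivation:
vaddr=358: (2,6) not in TLB -> MISS, insert
vaddr=1003: (7,6) not in TLB -> MISS, insert
vaddr=292: (2,2) not in TLB -> MISS, insert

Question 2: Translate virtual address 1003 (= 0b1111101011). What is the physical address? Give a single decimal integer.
vaddr = 1003 = 0b1111101011
Split: l1_idx=7, l2_idx=6, offset=11
L1[7] = 2
L2[2][6] = 70
paddr = 70 * 16 + 11 = 1131

Answer: 1131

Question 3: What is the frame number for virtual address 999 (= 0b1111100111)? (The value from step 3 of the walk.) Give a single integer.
vaddr = 999: l1_idx=7, l2_idx=6
L1[7] = 2; L2[2][6] = 70

Answer: 70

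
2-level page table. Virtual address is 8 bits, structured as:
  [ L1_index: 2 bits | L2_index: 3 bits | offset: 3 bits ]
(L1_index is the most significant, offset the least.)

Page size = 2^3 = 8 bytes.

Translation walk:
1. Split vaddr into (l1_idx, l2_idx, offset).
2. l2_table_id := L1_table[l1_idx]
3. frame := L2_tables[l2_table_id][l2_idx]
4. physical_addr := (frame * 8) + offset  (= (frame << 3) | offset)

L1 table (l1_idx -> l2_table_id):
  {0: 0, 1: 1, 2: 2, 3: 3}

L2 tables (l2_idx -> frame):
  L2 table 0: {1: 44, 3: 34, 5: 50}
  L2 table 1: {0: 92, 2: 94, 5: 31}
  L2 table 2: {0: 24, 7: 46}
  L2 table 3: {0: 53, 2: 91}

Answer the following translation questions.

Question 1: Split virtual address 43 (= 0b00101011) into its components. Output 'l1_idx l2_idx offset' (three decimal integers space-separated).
Answer: 0 5 3

Derivation:
vaddr = 43 = 0b00101011
  top 2 bits -> l1_idx = 0
  next 3 bits -> l2_idx = 5
  bottom 3 bits -> offset = 3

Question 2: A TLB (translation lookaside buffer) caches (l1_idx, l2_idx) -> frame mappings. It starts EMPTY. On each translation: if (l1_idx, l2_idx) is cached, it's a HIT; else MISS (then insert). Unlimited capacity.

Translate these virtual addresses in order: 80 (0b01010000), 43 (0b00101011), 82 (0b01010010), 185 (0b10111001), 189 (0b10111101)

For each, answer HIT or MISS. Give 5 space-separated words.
vaddr=80: (1,2) not in TLB -> MISS, insert
vaddr=43: (0,5) not in TLB -> MISS, insert
vaddr=82: (1,2) in TLB -> HIT
vaddr=185: (2,7) not in TLB -> MISS, insert
vaddr=189: (2,7) in TLB -> HIT

Answer: MISS MISS HIT MISS HIT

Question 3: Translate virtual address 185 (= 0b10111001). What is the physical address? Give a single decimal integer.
Answer: 369

Derivation:
vaddr = 185 = 0b10111001
Split: l1_idx=2, l2_idx=7, offset=1
L1[2] = 2
L2[2][7] = 46
paddr = 46 * 8 + 1 = 369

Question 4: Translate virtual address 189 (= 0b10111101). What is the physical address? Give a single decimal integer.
vaddr = 189 = 0b10111101
Split: l1_idx=2, l2_idx=7, offset=5
L1[2] = 2
L2[2][7] = 46
paddr = 46 * 8 + 5 = 373

Answer: 373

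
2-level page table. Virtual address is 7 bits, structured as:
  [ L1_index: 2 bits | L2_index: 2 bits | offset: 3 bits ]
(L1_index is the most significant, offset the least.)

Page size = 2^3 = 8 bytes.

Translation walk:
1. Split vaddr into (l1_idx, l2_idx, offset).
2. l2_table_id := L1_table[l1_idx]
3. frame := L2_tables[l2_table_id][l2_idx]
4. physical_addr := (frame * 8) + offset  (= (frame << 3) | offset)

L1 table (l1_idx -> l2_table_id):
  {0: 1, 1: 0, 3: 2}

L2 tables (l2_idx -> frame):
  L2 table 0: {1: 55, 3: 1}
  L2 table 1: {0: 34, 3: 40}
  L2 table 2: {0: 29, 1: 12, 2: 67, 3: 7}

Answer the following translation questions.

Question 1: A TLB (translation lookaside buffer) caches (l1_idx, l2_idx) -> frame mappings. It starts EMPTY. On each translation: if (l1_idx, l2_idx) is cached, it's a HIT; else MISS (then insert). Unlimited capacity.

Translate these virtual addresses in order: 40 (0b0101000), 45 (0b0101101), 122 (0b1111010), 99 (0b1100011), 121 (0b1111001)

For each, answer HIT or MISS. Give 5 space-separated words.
Answer: MISS HIT MISS MISS HIT

Derivation:
vaddr=40: (1,1) not in TLB -> MISS, insert
vaddr=45: (1,1) in TLB -> HIT
vaddr=122: (3,3) not in TLB -> MISS, insert
vaddr=99: (3,0) not in TLB -> MISS, insert
vaddr=121: (3,3) in TLB -> HIT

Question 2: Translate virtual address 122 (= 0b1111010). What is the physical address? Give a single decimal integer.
Answer: 58

Derivation:
vaddr = 122 = 0b1111010
Split: l1_idx=3, l2_idx=3, offset=2
L1[3] = 2
L2[2][3] = 7
paddr = 7 * 8 + 2 = 58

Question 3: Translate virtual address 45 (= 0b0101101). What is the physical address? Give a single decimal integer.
Answer: 445

Derivation:
vaddr = 45 = 0b0101101
Split: l1_idx=1, l2_idx=1, offset=5
L1[1] = 0
L2[0][1] = 55
paddr = 55 * 8 + 5 = 445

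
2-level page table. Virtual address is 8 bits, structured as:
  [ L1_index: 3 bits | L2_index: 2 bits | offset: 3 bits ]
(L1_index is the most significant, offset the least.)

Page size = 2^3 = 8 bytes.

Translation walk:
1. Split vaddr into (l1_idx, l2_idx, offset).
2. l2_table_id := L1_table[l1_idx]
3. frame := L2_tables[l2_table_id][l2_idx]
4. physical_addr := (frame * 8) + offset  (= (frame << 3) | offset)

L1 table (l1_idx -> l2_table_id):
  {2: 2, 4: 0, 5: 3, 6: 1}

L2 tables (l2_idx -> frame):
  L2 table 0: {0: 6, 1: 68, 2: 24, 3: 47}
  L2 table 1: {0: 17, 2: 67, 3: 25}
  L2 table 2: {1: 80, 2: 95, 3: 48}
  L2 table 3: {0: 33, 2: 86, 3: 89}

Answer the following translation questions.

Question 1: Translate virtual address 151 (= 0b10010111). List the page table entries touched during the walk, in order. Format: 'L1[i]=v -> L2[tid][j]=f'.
vaddr = 151 = 0b10010111
Split: l1_idx=4, l2_idx=2, offset=7

Answer: L1[4]=0 -> L2[0][2]=24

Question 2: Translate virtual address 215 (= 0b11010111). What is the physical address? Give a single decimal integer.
Answer: 543

Derivation:
vaddr = 215 = 0b11010111
Split: l1_idx=6, l2_idx=2, offset=7
L1[6] = 1
L2[1][2] = 67
paddr = 67 * 8 + 7 = 543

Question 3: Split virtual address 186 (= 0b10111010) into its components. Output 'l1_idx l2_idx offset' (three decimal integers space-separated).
Answer: 5 3 2

Derivation:
vaddr = 186 = 0b10111010
  top 3 bits -> l1_idx = 5
  next 2 bits -> l2_idx = 3
  bottom 3 bits -> offset = 2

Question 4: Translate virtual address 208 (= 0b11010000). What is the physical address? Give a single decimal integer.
vaddr = 208 = 0b11010000
Split: l1_idx=6, l2_idx=2, offset=0
L1[6] = 1
L2[1][2] = 67
paddr = 67 * 8 + 0 = 536

Answer: 536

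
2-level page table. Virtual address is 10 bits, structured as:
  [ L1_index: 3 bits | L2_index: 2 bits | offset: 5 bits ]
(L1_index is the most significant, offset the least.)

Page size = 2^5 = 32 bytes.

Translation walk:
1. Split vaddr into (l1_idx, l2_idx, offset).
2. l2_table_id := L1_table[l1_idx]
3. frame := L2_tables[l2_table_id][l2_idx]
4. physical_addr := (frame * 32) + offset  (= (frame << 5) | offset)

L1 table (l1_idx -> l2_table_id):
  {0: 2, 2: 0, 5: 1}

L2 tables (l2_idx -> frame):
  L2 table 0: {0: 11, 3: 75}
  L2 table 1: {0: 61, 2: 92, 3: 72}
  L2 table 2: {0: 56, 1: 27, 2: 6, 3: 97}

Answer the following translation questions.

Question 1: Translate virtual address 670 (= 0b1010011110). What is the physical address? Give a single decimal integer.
vaddr = 670 = 0b1010011110
Split: l1_idx=5, l2_idx=0, offset=30
L1[5] = 1
L2[1][0] = 61
paddr = 61 * 32 + 30 = 1982

Answer: 1982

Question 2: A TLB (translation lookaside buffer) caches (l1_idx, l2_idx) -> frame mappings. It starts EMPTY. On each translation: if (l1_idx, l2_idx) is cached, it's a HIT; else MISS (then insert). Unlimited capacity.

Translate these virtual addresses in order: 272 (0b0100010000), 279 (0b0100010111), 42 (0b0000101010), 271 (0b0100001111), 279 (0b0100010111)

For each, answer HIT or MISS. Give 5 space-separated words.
vaddr=272: (2,0) not in TLB -> MISS, insert
vaddr=279: (2,0) in TLB -> HIT
vaddr=42: (0,1) not in TLB -> MISS, insert
vaddr=271: (2,0) in TLB -> HIT
vaddr=279: (2,0) in TLB -> HIT

Answer: MISS HIT MISS HIT HIT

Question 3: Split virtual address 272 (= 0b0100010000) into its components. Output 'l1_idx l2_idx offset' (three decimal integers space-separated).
vaddr = 272 = 0b0100010000
  top 3 bits -> l1_idx = 2
  next 2 bits -> l2_idx = 0
  bottom 5 bits -> offset = 16

Answer: 2 0 16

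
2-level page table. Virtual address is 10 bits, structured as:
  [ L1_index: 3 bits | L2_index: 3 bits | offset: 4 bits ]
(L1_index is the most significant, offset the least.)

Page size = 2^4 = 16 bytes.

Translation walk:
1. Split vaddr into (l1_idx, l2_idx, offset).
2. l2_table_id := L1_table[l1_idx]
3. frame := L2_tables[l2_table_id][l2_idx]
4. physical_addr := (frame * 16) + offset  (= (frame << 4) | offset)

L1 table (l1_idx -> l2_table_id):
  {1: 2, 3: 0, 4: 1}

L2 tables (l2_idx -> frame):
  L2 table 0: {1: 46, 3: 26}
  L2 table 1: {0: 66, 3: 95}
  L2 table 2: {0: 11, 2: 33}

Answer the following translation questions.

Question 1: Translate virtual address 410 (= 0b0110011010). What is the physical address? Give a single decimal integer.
Answer: 746

Derivation:
vaddr = 410 = 0b0110011010
Split: l1_idx=3, l2_idx=1, offset=10
L1[3] = 0
L2[0][1] = 46
paddr = 46 * 16 + 10 = 746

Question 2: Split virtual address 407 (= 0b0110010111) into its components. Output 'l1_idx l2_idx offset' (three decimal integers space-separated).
Answer: 3 1 7

Derivation:
vaddr = 407 = 0b0110010111
  top 3 bits -> l1_idx = 3
  next 3 bits -> l2_idx = 1
  bottom 4 bits -> offset = 7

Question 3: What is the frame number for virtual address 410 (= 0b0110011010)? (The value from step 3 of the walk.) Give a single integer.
vaddr = 410: l1_idx=3, l2_idx=1
L1[3] = 0; L2[0][1] = 46

Answer: 46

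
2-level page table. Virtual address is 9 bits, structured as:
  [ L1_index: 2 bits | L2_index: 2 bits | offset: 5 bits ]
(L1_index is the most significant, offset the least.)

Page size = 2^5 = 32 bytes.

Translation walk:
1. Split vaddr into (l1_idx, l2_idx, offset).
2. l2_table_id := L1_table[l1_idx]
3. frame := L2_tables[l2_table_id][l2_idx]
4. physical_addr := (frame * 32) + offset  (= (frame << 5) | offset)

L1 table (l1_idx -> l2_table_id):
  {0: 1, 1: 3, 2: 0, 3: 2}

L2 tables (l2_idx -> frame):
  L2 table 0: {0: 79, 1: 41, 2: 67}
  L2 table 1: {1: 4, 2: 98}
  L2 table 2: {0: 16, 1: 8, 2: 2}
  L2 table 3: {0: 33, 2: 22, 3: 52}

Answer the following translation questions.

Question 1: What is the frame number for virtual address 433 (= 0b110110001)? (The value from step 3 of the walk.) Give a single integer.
Answer: 8

Derivation:
vaddr = 433: l1_idx=3, l2_idx=1
L1[3] = 2; L2[2][1] = 8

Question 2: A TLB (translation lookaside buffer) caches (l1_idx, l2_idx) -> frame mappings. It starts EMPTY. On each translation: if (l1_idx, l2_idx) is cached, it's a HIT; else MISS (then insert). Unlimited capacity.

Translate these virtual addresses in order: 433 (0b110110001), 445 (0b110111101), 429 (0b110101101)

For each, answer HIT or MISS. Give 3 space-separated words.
vaddr=433: (3,1) not in TLB -> MISS, insert
vaddr=445: (3,1) in TLB -> HIT
vaddr=429: (3,1) in TLB -> HIT

Answer: MISS HIT HIT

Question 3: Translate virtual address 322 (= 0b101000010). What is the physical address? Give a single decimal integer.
Answer: 2146

Derivation:
vaddr = 322 = 0b101000010
Split: l1_idx=2, l2_idx=2, offset=2
L1[2] = 0
L2[0][2] = 67
paddr = 67 * 32 + 2 = 2146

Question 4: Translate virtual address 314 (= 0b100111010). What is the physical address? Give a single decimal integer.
vaddr = 314 = 0b100111010
Split: l1_idx=2, l2_idx=1, offset=26
L1[2] = 0
L2[0][1] = 41
paddr = 41 * 32 + 26 = 1338

Answer: 1338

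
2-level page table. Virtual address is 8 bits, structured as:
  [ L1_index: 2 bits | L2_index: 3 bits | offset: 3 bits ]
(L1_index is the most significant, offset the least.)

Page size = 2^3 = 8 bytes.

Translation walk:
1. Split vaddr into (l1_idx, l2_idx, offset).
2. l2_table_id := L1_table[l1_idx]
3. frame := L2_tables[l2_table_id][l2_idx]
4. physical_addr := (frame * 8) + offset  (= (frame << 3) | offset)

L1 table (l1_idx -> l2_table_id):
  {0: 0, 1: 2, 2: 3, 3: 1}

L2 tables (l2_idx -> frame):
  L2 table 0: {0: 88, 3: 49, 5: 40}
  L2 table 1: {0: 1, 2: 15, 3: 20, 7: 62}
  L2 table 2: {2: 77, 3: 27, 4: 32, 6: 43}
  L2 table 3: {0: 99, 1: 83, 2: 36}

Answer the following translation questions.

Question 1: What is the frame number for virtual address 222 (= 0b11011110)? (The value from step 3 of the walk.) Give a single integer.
Answer: 20

Derivation:
vaddr = 222: l1_idx=3, l2_idx=3
L1[3] = 1; L2[1][3] = 20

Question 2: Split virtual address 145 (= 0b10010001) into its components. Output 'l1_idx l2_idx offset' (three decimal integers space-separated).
vaddr = 145 = 0b10010001
  top 2 bits -> l1_idx = 2
  next 3 bits -> l2_idx = 2
  bottom 3 bits -> offset = 1

Answer: 2 2 1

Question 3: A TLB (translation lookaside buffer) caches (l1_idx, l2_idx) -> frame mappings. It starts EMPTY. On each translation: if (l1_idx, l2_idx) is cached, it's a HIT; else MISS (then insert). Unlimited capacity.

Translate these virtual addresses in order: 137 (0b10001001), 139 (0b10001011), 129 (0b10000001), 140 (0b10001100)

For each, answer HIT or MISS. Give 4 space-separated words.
Answer: MISS HIT MISS HIT

Derivation:
vaddr=137: (2,1) not in TLB -> MISS, insert
vaddr=139: (2,1) in TLB -> HIT
vaddr=129: (2,0) not in TLB -> MISS, insert
vaddr=140: (2,1) in TLB -> HIT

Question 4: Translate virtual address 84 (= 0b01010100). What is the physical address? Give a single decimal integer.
Answer: 620

Derivation:
vaddr = 84 = 0b01010100
Split: l1_idx=1, l2_idx=2, offset=4
L1[1] = 2
L2[2][2] = 77
paddr = 77 * 8 + 4 = 620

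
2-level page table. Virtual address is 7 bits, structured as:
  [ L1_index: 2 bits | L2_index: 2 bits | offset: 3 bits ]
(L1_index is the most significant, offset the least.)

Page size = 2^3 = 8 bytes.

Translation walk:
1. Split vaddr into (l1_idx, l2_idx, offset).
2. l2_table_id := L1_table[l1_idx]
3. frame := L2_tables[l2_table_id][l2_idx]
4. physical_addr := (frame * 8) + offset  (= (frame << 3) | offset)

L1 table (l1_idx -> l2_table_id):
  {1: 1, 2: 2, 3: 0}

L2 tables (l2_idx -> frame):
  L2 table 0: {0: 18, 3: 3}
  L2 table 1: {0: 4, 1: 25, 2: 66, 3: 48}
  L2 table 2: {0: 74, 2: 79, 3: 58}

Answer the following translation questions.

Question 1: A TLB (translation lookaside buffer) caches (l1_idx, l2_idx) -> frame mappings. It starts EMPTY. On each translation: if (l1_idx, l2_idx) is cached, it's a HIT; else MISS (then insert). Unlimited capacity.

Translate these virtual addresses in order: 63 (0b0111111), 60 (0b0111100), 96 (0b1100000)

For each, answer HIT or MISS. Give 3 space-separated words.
Answer: MISS HIT MISS

Derivation:
vaddr=63: (1,3) not in TLB -> MISS, insert
vaddr=60: (1,3) in TLB -> HIT
vaddr=96: (3,0) not in TLB -> MISS, insert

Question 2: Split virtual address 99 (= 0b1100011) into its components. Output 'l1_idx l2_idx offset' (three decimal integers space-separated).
Answer: 3 0 3

Derivation:
vaddr = 99 = 0b1100011
  top 2 bits -> l1_idx = 3
  next 2 bits -> l2_idx = 0
  bottom 3 bits -> offset = 3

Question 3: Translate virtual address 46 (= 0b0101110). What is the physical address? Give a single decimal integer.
Answer: 206

Derivation:
vaddr = 46 = 0b0101110
Split: l1_idx=1, l2_idx=1, offset=6
L1[1] = 1
L2[1][1] = 25
paddr = 25 * 8 + 6 = 206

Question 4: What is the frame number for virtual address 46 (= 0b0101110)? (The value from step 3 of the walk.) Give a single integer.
vaddr = 46: l1_idx=1, l2_idx=1
L1[1] = 1; L2[1][1] = 25

Answer: 25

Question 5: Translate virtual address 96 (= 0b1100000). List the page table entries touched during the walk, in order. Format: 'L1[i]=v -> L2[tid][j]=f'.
vaddr = 96 = 0b1100000
Split: l1_idx=3, l2_idx=0, offset=0

Answer: L1[3]=0 -> L2[0][0]=18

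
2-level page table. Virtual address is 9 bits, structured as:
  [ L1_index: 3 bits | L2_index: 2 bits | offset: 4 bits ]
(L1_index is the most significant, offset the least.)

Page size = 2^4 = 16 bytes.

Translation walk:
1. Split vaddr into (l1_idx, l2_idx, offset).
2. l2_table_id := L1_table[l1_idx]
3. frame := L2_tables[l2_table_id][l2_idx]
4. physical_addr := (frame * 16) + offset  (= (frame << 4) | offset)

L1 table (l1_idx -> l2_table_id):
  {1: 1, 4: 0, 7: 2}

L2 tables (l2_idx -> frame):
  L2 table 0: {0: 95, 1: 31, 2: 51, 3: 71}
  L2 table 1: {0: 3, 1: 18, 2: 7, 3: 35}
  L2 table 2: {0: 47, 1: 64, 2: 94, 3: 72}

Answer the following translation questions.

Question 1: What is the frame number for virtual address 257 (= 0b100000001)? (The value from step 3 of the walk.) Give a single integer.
Answer: 95

Derivation:
vaddr = 257: l1_idx=4, l2_idx=0
L1[4] = 0; L2[0][0] = 95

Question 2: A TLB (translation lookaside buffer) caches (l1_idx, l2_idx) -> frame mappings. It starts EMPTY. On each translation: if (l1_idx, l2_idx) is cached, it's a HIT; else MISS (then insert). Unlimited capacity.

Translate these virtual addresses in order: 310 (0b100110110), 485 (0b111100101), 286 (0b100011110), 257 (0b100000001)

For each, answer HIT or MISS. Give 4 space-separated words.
Answer: MISS MISS MISS MISS

Derivation:
vaddr=310: (4,3) not in TLB -> MISS, insert
vaddr=485: (7,2) not in TLB -> MISS, insert
vaddr=286: (4,1) not in TLB -> MISS, insert
vaddr=257: (4,0) not in TLB -> MISS, insert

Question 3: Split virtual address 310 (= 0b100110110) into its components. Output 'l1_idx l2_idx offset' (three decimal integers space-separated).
Answer: 4 3 6

Derivation:
vaddr = 310 = 0b100110110
  top 3 bits -> l1_idx = 4
  next 2 bits -> l2_idx = 3
  bottom 4 bits -> offset = 6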